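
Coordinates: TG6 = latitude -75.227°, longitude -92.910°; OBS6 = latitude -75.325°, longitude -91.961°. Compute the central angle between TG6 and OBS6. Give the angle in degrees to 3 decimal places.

0.260°

Δφ = -0.0980°,  Δλ = 0.9490°
a = sin²(Δφ/2) + cos φ₁ cos φ₂ sin²(Δλ/2) = 0.000005
c = 2·arcsin(√a) = 0.004544 rad = 0.2603°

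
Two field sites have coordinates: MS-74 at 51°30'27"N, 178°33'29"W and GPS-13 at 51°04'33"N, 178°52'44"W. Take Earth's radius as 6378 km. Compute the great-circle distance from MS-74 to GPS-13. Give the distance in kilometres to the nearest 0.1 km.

53.0 km

MS-74: φ = +51.50750°, λ = -178.55806°
GPS-13: φ = +51.07583°, λ = -178.87889°
Δφ = -0.4317°,  Δλ = -0.3208°
a = sin²(Δφ/2) + cos φ₁ cos φ₂ sin²(Δλ/2) = 0.000017
c = 2·arcsin(√a) = 0.008308 rad = 0.4760°
d = R·c = 6378 × 0.008308 = 53.0 km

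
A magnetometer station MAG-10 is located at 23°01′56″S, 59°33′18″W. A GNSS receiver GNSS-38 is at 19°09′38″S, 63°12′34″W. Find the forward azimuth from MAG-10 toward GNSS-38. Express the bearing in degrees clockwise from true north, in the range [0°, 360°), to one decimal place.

318.0°

MAG-10: φ = -23.03222°, λ = -59.55500°
GNSS-38: φ = -19.16056°, λ = -63.20944°
Δλ = -3.6544°
y = sin Δλ · cos φ₂ = -0.060208
x = cos φ₁ sin φ₂ − sin φ₁ cos φ₂ cos Δλ = 0.066770
θ = atan2(y, x) = -42.0414° → 317.9586° (mod 360°)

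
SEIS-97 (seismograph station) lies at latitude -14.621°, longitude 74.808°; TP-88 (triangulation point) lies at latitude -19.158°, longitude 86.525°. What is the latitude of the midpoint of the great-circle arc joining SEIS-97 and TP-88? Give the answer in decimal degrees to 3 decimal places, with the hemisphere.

Bx = cos φ₂ cos Δλ = 0.924934,  By = cos φ₂ sin Δλ = 0.191831
φₘ = atan2(sin φ₁ + sin φ₂, √((cos φ₁ + Bx)² + By²)) = -16.97308°
λₘ = λ₁ + atan2(By, cos φ₁ + Bx) = 80.59579°

16.973°S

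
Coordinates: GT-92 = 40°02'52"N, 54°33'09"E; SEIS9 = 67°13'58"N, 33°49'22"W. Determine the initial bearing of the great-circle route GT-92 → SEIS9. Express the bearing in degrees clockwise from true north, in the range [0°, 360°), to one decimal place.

GT-92: φ = +40.04778°, λ = +54.55250°
SEIS9: φ = +67.23278°, λ = -33.82278°
Δλ = -88.3753°
y = sin Δλ · cos φ₂ = -0.386833
x = cos φ₁ sin φ₂ − sin φ₁ cos φ₂ cos Δλ = 0.698804
θ = atan2(y, x) = -28.9673° → 331.0327° (mod 360°)

331.0°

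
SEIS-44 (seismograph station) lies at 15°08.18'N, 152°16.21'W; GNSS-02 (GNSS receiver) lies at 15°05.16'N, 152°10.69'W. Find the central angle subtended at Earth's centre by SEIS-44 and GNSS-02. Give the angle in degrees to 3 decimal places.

SEIS-44: φ = +15.13633°, λ = -152.27017°
GNSS-02: φ = +15.08600°, λ = -152.17817°
Δφ = -0.0503°,  Δλ = 0.0920°
a = sin²(Δφ/2) + cos φ₁ cos φ₂ sin²(Δλ/2) = 0.000001
c = 2·arcsin(√a) = 0.001782 rad = 0.1021°

0.102°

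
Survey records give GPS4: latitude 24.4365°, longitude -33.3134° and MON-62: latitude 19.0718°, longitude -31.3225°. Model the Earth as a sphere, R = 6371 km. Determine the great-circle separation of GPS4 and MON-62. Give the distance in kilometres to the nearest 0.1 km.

630.9 km

Δφ = -5.3647°,  Δλ = 1.9909°
a = sin²(Δφ/2) + cos φ₁ cos φ₂ sin²(Δλ/2) = 0.002450
c = 2·arcsin(√a) = 0.099032 rad = 5.6741°
d = R·c = 6371 × 0.099032 = 630.9 km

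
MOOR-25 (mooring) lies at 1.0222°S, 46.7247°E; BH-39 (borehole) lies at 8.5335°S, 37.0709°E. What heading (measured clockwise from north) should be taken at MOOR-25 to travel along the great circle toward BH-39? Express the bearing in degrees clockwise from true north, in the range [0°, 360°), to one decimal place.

231.7°

Δλ = -9.6538°
y = sin Δλ · cos φ₂ = -0.165838
x = cos φ₁ sin φ₂ − sin φ₁ cos φ₂ cos Δλ = -0.130972
θ = atan2(y, x) = -128.3001° → 231.6999° (mod 360°)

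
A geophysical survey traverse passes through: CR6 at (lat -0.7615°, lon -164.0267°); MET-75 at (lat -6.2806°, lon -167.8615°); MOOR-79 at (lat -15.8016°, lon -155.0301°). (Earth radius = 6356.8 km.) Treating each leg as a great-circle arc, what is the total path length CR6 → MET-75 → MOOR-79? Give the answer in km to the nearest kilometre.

CR6→MET-75: c = 0.117209 rad, d = 745.08 km
MET-75→MOOR-79: c = 0.275311 rad, d = 1750.10 km
Total = 745.08 + 1750.10 = 2495.17 km

2495 km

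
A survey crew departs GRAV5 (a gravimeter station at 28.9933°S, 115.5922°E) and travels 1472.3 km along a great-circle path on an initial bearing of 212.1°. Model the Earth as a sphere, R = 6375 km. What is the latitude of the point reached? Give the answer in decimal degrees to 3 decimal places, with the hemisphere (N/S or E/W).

δ = d/R = 1472.3/6375 = 0.230949 rad
φ₂ = arcsin(sin φ₁ cos δ + cos φ₁ sin δ cos θ)
   = arcsin(-0.48471·0.97345 + 0.87468·0.22890·-0.84712) = -39.89961°
λ₂ = λ₁ + atan2(sin θ sin δ cos φ₁, cos δ − sin φ₁ sin φ₂) = 106.46922°

39.900°S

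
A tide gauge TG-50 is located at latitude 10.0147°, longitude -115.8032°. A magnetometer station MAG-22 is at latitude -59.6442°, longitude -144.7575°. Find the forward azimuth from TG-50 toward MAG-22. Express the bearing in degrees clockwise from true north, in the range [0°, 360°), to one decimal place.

Δλ = -28.9543°
y = sin Δλ · cos φ₂ = -0.244655
x = cos φ₁ sin φ₂ − sin φ₁ cos φ₂ cos Δλ = -0.926655
θ = atan2(y, x) = -165.2103° → 194.7897° (mod 360°)

194.8°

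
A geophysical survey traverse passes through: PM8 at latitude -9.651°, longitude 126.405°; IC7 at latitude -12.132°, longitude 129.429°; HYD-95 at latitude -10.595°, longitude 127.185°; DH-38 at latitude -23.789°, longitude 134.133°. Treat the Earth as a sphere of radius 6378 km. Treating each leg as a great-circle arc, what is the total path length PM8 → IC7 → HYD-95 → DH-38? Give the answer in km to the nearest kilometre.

PM8→IC7: c = 0.067533 rad, d = 430.72 km
IC7→HYD-95: c = 0.046839 rad, d = 298.74 km
HYD-95→DH-38: c = 0.257626 rad, d = 1643.14 km
Total = 430.72 + 298.74 + 1643.14 = 2372.60 km

2373 km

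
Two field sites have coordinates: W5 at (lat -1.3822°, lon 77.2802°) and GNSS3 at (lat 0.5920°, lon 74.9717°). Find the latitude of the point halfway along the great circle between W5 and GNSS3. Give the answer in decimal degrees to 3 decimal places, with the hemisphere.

0.395°S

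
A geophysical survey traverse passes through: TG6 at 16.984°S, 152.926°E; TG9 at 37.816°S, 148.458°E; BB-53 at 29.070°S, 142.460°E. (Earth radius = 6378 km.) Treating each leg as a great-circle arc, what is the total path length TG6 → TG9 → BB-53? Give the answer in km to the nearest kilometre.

3481 km

TG6→TG9: c = 0.369989 rad, d = 2359.79 km
TG9→BB-53: c = 0.175770 rad, d = 1121.06 km
Total = 2359.79 + 1121.06 = 3480.85 km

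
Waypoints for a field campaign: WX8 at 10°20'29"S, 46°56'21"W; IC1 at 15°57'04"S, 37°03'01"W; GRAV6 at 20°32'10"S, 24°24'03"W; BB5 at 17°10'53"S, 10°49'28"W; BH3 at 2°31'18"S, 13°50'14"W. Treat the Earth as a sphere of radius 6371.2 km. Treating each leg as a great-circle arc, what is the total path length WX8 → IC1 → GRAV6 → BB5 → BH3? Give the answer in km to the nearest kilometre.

5807 km

WX8: φ = -10.34139°, λ = -46.93917°
IC1: φ = -15.95111°, λ = -37.05028°
GRAV6: φ = -20.53611°, λ = -24.40083°
BB5: φ = -17.18139°, λ = -10.82444°
BH3: φ = -2.52167°, λ = -13.83722°
WX8→IC1: c = 0.194432 rad, d = 1238.76 km
IC1→GRAV6: c = 0.224320 rad, d = 1429.19 km
GRAV6→BB5: c = 0.231656 rad, d = 1475.93 km
BB5→BH3: c = 0.261022 rad, d = 1663.02 km
Total = 1238.76 + 1429.19 + 1475.93 + 1663.02 = 5806.90 km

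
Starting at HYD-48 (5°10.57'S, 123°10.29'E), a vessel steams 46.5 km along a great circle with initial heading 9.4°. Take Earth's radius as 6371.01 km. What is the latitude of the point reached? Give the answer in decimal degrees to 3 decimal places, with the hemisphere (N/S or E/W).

4.764°S

HYD-48: φ = -5.17617°, λ = +123.17150°
δ = d/R = 46.5/6371.01 = 0.007299 rad
φ₂ = arcsin(sin φ₁ cos δ + cos φ₁ sin δ cos θ)
   = arcsin(-0.09022·0.99997 + 0.99592·0.00730·0.98657) = -4.76359°
λ₂ = λ₁ + atan2(sin θ sin δ cos φ₁, cos δ − sin φ₁ sin φ₂) = 123.24004°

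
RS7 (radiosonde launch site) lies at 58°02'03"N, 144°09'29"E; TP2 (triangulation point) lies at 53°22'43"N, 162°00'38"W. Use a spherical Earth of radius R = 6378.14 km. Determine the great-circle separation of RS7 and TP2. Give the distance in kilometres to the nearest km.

RS7: φ = +58.03417°, λ = +144.15806°
TP2: φ = +53.37861°, λ = -162.01056°
Δφ = -4.6556°,  Δλ = 53.8314°
a = sin²(Δφ/2) + cos φ₁ cos φ₂ sin²(Δλ/2) = 0.066365
c = 2·arcsin(√a) = 0.521102 rad = 29.8570°
d = R·c = 6378.14 × 0.521102 = 3323.7 km

3324 km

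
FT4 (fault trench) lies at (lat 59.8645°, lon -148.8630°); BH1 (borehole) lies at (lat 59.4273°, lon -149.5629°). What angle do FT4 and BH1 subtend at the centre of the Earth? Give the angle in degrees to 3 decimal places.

0.562°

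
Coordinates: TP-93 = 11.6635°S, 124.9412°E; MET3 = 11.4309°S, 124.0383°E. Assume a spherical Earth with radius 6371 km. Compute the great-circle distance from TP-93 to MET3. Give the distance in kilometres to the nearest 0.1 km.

101.7 km

Δφ = 0.2326°,  Δλ = -0.9029°
a = sin²(Δφ/2) + cos φ₁ cos φ₂ sin²(Δλ/2) = 0.000064
c = 2·arcsin(√a) = 0.015964 rad = 0.9147°
d = R·c = 6371 × 0.015964 = 101.7 km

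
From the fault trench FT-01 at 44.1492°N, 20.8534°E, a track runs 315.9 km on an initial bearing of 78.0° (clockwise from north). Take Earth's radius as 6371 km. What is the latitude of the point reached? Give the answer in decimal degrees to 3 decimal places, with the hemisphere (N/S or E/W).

δ = d/R = 315.9/6371 = 0.049584 rad
φ₂ = arcsin(sin φ₁ cos δ + cos φ₁ sin δ cos θ)
   = arcsin(0.69653·0.99877 + 0.71753·0.04956·0.20791) = 44.67361°
λ₂ = λ₁ + atan2(sin θ sin δ cos φ₁, cos δ − sin φ₁ sin φ₂) = 24.76256°

44.674°N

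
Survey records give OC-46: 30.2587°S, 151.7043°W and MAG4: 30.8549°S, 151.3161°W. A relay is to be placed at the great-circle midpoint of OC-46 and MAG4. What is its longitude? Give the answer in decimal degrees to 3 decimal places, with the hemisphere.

Bx = cos φ₂ cos Δλ = 0.858449,  By = cos φ₂ sin Δλ = 0.005816
φₘ = atan2(sin φ₁ + sin φ₂, √((cos φ₁ + Bx)² + By²)) = -30.55694°
λₘ = λ₁ + atan2(By, cos φ₁ + Bx) = -151.51080°

151.511°W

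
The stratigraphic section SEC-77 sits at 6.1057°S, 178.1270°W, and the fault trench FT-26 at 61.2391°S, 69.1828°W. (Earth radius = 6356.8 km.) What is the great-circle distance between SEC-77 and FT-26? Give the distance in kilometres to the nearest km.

10380 km

Δφ = -55.1334°,  Δλ = 108.9442°
a = sin²(Δφ/2) + cos φ₁ cos φ₂ sin²(Δλ/2) = 0.531039
c = 2·arcsin(√a) = 1.632914 rad = 93.5591°
d = R·c = 6356.8 × 1.632914 = 10380.1 km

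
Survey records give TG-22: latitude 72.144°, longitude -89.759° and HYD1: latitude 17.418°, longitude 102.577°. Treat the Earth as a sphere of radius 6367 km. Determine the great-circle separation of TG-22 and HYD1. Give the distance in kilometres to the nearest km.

Δφ = -54.7260°,  Δλ = -167.6640°
a = sin²(Δφ/2) + cos φ₁ cos φ₂ sin²(Δλ/2) = 0.500445
c = 2·arcsin(√a) = 1.571686 rad = 90.0510°
d = R·c = 6367 × 1.571686 = 10006.9 km

10007 km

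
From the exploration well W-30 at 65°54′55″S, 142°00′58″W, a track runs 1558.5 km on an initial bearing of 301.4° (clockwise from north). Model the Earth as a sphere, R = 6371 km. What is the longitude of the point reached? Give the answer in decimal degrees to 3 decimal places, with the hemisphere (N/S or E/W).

W-30: φ = -65.91528°, λ = -142.01611°
δ = d/R = 1558.5/6371 = 0.244624 rad
φ₂ = arcsin(sin φ₁ cos δ + cos φ₁ sin δ cos θ)
   = arcsin(-0.91294·0.97023 + 0.40809·0.24219·0.52101) = -56.53982°
λ₂ = λ₁ + atan2(sin θ sin δ cos φ₁, cos δ − sin φ₁ sin φ₂) = -164.03637°

164.036°W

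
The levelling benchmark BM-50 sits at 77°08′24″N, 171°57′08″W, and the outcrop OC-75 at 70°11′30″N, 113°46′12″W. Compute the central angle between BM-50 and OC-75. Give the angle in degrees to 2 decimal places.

BM-50: φ = +77.14000°, λ = -171.95222°
OC-75: φ = +70.19167°, λ = -113.77000°
Δφ = -6.9483°,  Δλ = 58.1822°
a = sin²(Δφ/2) + cos φ₁ cos φ₂ sin²(Δλ/2) = 0.021501
c = 2·arcsin(√a) = 0.294329 rad = 16.8638°

16.86°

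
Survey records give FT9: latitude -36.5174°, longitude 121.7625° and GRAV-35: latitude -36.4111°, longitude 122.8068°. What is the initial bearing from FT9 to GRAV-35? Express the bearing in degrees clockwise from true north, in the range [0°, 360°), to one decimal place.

83.1°

Δλ = 1.0443°
y = sin Δλ · cos φ₂ = 0.014667
x = cos φ₁ sin φ₂ − sin φ₁ cos φ₂ cos Δλ = 0.001776
θ = atan2(y, x) = 83.0970° → 83.0970° (mod 360°)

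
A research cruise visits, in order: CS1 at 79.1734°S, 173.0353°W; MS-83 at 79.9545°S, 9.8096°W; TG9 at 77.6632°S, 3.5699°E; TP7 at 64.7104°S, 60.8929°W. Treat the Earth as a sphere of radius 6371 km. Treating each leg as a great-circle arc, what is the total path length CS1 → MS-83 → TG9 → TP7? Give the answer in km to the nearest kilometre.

CS1→MS-83: c = 0.360353 rad, d = 2295.81 km
MS-83→TG9: c = 0.060193 rad, d = 383.49 km
TG9→TP7: c = 0.395953 rad, d = 2522.62 km
Total = 2295.81 + 383.49 + 2522.62 = 5201.92 km

5202 km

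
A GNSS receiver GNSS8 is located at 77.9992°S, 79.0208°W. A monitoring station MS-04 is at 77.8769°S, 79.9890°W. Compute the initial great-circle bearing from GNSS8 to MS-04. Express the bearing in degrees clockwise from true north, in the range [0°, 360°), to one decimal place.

300.7°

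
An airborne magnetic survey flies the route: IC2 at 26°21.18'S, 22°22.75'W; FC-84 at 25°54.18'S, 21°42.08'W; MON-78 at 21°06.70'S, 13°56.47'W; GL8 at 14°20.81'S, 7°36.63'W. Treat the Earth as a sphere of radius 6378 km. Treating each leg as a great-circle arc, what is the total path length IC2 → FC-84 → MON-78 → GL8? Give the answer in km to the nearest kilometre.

2047 km

IC2: φ = -26.35300°, λ = -22.37917°
FC-84: φ = -25.90300°, λ = -21.70133°
MON-78: φ = -21.11167°, λ = -13.94117°
GL8: φ = -14.34683°, λ = -7.61050°
IC2→FC-84: c = 0.013210 rad, d = 84.25 km
FC-84→MON-78: c = 0.149669 rad, d = 954.59 km
MON-78→GL8: c = 0.158109 rad, d = 1008.42 km
Total = 84.25 + 954.59 + 1008.42 = 2047.26 km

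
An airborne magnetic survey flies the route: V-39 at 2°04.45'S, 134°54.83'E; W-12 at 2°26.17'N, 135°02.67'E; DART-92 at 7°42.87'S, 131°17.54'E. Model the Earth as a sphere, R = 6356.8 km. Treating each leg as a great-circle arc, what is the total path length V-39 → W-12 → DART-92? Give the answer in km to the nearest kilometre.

1701 km

V-39: φ = -2.07417°, λ = +134.91383°
W-12: φ = +2.43617°, λ = +135.04450°
DART-92: φ = -7.71450°, λ = +131.29233°
V-39→W-12: c = 0.078753 rad, d = 500.62 km
W-12→DART-92: c = 0.188825 rad, d = 1200.32 km
Total = 500.62 + 1200.32 = 1700.94 km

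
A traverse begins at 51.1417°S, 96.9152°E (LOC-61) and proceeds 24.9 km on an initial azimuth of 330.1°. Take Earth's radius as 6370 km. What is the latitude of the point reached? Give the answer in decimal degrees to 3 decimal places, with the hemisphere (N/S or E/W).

50.947°S

δ = d/R = 24.9/6370 = 0.003909 rad
φ₂ = arcsin(sin φ₁ cos δ + cos φ₁ sin δ cos θ)
   = arcsin(-0.77870·0.99999 + 0.62740·0.00391·0.86690) = -50.94741°
λ₂ = λ₁ + atan2(sin θ sin δ cos φ₁, cos δ − sin φ₁ sin φ₂) = 96.73800°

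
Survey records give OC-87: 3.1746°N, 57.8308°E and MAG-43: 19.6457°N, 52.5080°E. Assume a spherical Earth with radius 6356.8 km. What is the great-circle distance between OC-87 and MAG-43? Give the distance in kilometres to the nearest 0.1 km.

Δφ = 16.4711°,  Δλ = -5.3228°
a = sin²(Δφ/2) + cos φ₁ cos φ₂ sin²(Δλ/2) = 0.022546
c = 2·arcsin(√a) = 0.301447 rad = 17.2716°
d = R·c = 6356.8 × 0.301447 = 1916.2 km

1916.2 km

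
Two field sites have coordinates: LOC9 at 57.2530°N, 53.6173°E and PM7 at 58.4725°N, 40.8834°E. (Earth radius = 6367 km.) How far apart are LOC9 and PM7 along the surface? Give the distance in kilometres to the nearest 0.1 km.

763.6 km

Δφ = 1.2195°,  Δλ = -12.7339°
a = sin²(Δφ/2) + cos φ₁ cos φ₂ sin²(Δλ/2) = 0.003592
c = 2·arcsin(√a) = 0.119935 rad = 6.8718°
d = R·c = 6367 × 0.119935 = 763.6 km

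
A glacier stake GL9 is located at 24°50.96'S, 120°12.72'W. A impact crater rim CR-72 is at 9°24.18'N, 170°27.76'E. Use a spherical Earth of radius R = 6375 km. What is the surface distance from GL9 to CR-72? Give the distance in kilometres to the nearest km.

8420 km

GL9: φ = -24.84933°, λ = -120.21200°
CR-72: φ = +9.40300°, λ = +170.46267°
Δφ = 34.2523°,  Δλ = -69.3253°
a = sin²(Δφ/2) + cos φ₁ cos φ₂ sin²(Δλ/2) = 0.376294
c = 2·arcsin(√a) = 1.320788 rad = 75.6756°
d = R·c = 6375 × 1.320788 = 8420.0 km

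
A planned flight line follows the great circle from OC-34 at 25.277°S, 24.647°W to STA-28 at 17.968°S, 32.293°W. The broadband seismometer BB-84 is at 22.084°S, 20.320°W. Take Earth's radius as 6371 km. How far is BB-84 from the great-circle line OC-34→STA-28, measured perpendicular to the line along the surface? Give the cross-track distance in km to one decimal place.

560.7 km

δ₁₃ = central angle OC-34→BB-84 = 0.088807 rad  (haversine)
θ₁₃ = bearing OC-34→BB-84 = 52.026°,  θ₁₂ = bearing OC-34→STA-28 = 314.324°
dₓₜ = R·arcsin(sin δ₁₃ · sin(θ₁₃ − θ₁₂)) = 6371·arcsin(0.08869·sin(-262.298°)) = 560.670 km
|dₓₜ| = 560.670 km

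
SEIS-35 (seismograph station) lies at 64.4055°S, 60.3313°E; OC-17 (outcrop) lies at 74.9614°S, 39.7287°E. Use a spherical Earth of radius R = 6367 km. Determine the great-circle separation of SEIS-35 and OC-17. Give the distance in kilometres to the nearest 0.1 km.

Δφ = -10.5559°,  Δλ = -20.6026°
a = sin²(Δφ/2) + cos φ₁ cos φ₂ sin²(Δλ/2) = 0.012046
c = 2·arcsin(√a) = 0.219953 rad = 12.6024°
d = R·c = 6367 × 0.219953 = 1400.4 km

1400.4 km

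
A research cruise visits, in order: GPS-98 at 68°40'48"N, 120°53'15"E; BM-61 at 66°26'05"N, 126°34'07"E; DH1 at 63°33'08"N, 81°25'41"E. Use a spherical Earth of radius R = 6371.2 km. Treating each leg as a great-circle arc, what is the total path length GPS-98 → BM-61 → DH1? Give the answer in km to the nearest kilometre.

2445 km

GPS-98: φ = +68.68000°, λ = +120.88750°
BM-61: φ = +66.43472°, λ = +126.56861°
DH1: φ = +63.55222°, λ = +81.42806°
GPS-98→BM-61: c = 0.054443 rad, d = 346.87 km
BM-61→DH1: c = 0.329288 rad, d = 2097.96 km
Total = 346.87 + 2097.96 = 2444.83 km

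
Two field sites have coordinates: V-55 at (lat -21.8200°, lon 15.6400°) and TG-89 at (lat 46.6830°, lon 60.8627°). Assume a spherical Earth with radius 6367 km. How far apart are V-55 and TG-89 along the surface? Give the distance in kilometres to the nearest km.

8861 km

Δφ = 68.5030°,  Δλ = 45.2227°
a = sin²(Δφ/2) + cos φ₁ cos φ₂ sin²(Δλ/2) = 0.410920
c = 2·arcsin(√a) = 1.391680 rad = 79.7374°
d = R·c = 6367 × 1.391680 = 8860.8 km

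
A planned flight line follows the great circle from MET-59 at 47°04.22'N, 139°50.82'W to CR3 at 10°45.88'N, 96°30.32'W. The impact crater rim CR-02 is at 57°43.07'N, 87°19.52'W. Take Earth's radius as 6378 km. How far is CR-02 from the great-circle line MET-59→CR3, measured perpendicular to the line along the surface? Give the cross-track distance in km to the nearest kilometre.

MET-59: φ = +47.07033°, λ = -139.84700°
CR3: φ = +10.76467°, λ = -96.50533°
CR-02: φ = +57.71783°, λ = -87.32533°
δ₁₃ = central angle MET-59→CR-02 = 0.572862 rad  (haversine)
θ₁₃ = bearing MET-59→CR-02 = 51.439°,  θ₁₂ = bearing MET-59→CR3 = 120.421°
dₓₜ = R·arcsin(sin δ₁₃ · sin(θ₁₃ − θ₁₂)) = 6378·arcsin(0.54204·sin(-68.982°)) = -3383.608 km
|dₓₜ| = 3383.608 km

3384 km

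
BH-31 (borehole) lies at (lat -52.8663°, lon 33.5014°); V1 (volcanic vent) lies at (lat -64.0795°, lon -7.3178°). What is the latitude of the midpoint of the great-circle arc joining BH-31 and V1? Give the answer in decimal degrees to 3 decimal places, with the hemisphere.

60.060°S

Bx = cos φ₂ cos Δλ = 0.330805,  By = cos φ₂ sin Δλ = -0.285736
φₘ = atan2(sin φ₁ + sin φ₂, √((cos φ₁ + Bx)² + By²)) = -60.05980°
λₘ = λ₁ + atan2(By, cos φ₁ + Bx) = 16.49934°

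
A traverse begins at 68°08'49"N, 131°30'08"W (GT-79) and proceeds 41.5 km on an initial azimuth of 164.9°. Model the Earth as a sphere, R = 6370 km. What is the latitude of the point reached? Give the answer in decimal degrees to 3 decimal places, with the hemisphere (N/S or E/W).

67.786°N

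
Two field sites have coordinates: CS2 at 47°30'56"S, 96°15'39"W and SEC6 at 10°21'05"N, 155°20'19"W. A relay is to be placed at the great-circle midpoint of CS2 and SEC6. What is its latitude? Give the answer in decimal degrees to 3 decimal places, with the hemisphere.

CS2: φ = -47.51556°, λ = -96.26083°
SEC6: φ = +10.35139°, λ = -155.33861°
Bx = cos φ₂ cos Δλ = 0.505510,  By = cos φ₂ sin Δλ = -0.843903
φₘ = atan2(sin φ₁ + sin φ₂, √((cos φ₁ + Bx)² + By²)) = -21.02125°
λₘ = λ₁ + atan2(By, cos φ₁ + Bx) = -131.81146°

21.021°S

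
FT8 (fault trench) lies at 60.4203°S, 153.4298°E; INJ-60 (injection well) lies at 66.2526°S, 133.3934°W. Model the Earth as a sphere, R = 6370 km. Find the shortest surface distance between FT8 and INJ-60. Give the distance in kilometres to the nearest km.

Δφ = -5.8323°,  Δλ = 73.1768°
a = sin²(Δφ/2) + cos φ₁ cos φ₂ sin²(Δλ/2) = 0.073216
c = 2·arcsin(√a) = 0.548000 rad = 31.3981°
d = R·c = 6370 × 0.548000 = 3490.8 km

3491 km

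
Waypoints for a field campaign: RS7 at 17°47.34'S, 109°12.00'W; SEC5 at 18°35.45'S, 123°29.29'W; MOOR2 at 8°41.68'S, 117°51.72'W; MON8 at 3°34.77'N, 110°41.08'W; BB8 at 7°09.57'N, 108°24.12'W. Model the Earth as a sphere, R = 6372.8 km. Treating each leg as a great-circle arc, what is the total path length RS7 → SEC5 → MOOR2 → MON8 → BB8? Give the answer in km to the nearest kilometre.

RS7: φ = -17.78900°, λ = -109.20000°
SEC5: φ = -18.59083°, λ = -123.48817°
MOOR2: φ = -8.69467°, λ = -117.86200°
MON8: φ = +3.57950°, λ = -110.68467°
BB8: φ = +7.15950°, λ = -108.40200°
RS7→SEC5: c = 0.237264 rad, d = 1512.04 km
SEC5→MOOR2: c = 0.197259 rad, d = 1257.09 km
MOOR2→MON8: c = 0.247977 rad, d = 1580.31 km
MON8→BB8: c = 0.074006 rad, d = 471.63 km
Total = 1512.04 + 1257.09 + 1580.31 + 471.63 = 4821.06 km

4821 km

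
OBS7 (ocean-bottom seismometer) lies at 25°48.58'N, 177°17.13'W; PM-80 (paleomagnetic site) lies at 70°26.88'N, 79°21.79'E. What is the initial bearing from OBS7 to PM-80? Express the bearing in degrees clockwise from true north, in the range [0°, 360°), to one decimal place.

339.7°

OBS7: φ = +25.80967°, λ = -177.28550°
PM-80: φ = +70.44800°, λ = +79.36317°
Δλ = -103.3513°
y = sin Δλ · cos φ₂ = -0.325617
x = cos φ₁ sin φ₂ − sin φ₁ cos φ₂ cos Δλ = 0.881982
θ = atan2(y, x) = -20.2635° → 339.7365° (mod 360°)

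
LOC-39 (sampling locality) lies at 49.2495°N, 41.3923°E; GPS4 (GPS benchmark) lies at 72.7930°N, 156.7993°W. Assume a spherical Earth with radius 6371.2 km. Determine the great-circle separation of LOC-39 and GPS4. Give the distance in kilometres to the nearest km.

Δφ = 23.5435°,  Δλ = 161.8084°
a = sin²(Δφ/2) + cos φ₁ cos φ₂ sin²(Δλ/2) = 0.229900
c = 2·arcsin(√a) = 1.000122 rad = 57.3027°
d = R·c = 6371.2 × 1.000122 = 6372.0 km

6372 km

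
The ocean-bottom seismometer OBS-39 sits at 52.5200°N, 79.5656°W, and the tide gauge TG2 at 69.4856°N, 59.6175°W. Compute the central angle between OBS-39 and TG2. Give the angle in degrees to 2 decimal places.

19.32°

Δφ = 16.9656°,  Δλ = 19.9481°
a = sin²(Δφ/2) + cos φ₁ cos φ₂ sin²(Δλ/2) = 0.028157
c = 2·arcsin(√a) = 0.337196 rad = 19.3199°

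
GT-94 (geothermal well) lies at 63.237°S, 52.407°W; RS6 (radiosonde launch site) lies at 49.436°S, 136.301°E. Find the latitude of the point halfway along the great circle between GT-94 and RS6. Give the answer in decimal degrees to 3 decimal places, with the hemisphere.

82.546°S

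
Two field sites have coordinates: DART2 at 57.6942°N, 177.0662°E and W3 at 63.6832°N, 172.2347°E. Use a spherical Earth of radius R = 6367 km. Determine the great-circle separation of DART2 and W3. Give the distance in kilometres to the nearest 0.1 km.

715.1 km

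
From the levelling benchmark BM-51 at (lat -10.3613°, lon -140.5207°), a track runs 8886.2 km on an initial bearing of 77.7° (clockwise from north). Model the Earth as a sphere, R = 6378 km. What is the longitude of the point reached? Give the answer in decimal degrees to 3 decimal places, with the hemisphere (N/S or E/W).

δ = d/R = 8886.2/6378 = 1.393258 rad
φ₂ = arcsin(sin φ₁ cos δ + cos φ₁ sin δ cos θ)
   = arcsin(-0.17985·0.17661 + 0.98369·0.98428·0.21303) = 10.04950°
λ₂ = λ₁ + atan2(sin θ sin δ cos φ₁, cos δ − sin φ₁ sin φ₂) = -62.92062°

62.921°W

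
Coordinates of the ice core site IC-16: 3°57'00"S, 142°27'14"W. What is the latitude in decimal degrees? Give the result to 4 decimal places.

3.9500°S

3° + 57′/60 + 0″/3600 = 3 + 0.95000 + 0.00000 = 3.9500°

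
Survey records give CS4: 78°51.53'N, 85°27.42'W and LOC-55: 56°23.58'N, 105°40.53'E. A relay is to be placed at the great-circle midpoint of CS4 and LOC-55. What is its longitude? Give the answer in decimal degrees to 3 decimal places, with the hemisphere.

111.529°E

CS4: φ = +78.85883°, λ = -85.45700°
LOC-55: φ = +56.39300°, λ = +105.67550°
Bx = cos φ₂ cos Δλ = -0.543078,  By = cos φ₂ sin Δλ = -0.106868
φₘ = atan2(sin φ₁ + sin φ₂, √((cos φ₁ + Bx)² + By²)) = 78.59874°
λₘ = λ₁ + atan2(By, cos φ₁ + Bx) = 111.52913°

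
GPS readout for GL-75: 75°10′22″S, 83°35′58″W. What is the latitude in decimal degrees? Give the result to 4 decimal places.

75° + 10′/60 + 22″/3600 = 75 + 0.16667 + 0.00611 = 75.1728°

75.1728°S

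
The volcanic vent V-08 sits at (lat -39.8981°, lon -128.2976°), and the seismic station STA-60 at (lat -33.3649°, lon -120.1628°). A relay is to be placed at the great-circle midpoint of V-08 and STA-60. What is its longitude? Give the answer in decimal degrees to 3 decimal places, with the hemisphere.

Bx = cos φ₂ cos Δλ = 0.826781,  By = cos φ₂ sin Δλ = 0.118181
φₘ = atan2(sin φ₁ + sin φ₂, √((cos φ₁ + Bx)² + By²)) = -36.70059°
λₘ = λ₁ + atan2(By, cos φ₁ + Bx) = -124.05731°

124.057°W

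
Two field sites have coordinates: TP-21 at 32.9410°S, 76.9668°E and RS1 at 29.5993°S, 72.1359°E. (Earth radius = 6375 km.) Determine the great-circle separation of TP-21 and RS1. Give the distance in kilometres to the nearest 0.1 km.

590.9 km

Δφ = 3.3417°,  Δλ = -4.8309°
a = sin²(Δφ/2) + cos φ₁ cos φ₂ sin²(Δλ/2) = 0.002146
c = 2·arcsin(√a) = 0.092689 rad = 5.3107°
d = R·c = 6375 × 0.092689 = 590.9 km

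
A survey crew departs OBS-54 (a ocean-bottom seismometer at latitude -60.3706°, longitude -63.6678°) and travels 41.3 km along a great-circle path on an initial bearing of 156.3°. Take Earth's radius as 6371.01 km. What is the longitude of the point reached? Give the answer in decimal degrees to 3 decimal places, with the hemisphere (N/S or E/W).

δ = d/R = 41.3/6371.01 = 0.006482 rad
φ₂ = arcsin(sin φ₁ cos δ + cos φ₁ sin δ cos θ)
   = arcsin(-0.86924·0.99998 + 0.49439·0.00648·-0.91566) = -60.71035°
λ₂ = λ₁ + atan2(sin θ sin δ cos φ₁, cos δ − sin φ₁ sin φ₂) = -63.36264°

63.363°W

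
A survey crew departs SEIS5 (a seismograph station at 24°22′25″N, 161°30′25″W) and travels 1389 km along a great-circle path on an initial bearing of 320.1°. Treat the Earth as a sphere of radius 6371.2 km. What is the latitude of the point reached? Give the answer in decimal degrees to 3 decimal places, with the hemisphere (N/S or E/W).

SEIS5: φ = +24.37361°, λ = -161.50694°
δ = d/R = 1389/6371.2 = 0.218012 rad
φ₂ = arcsin(sin φ₁ cos δ + cos φ₁ sin δ cos θ)
   = arcsin(0.41268·0.97633 + 0.91087·0.21629·0.76717) = 33.64582°
λ₂ = λ₁ + atan2(sin θ sin δ cos φ₁, cos δ − sin φ₁ sin φ₂) = -171.10048°

33.646°N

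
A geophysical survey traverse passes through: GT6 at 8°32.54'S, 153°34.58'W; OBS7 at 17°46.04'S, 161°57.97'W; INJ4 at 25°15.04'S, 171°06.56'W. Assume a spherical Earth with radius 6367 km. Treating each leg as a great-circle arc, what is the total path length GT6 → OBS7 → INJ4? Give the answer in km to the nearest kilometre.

GT6: φ = -8.54233°, λ = -153.57633°
OBS7: φ = -17.76733°, λ = -161.96617°
INJ4: φ = -25.25067°, λ = -171.10933°
GT6→OBS7: c = 0.214945 rad, d = 1368.55 km
OBS7→INJ4: c = 0.197606 rad, d = 1258.16 km
Total = 1368.55 + 1258.16 = 2626.71 km

2627 km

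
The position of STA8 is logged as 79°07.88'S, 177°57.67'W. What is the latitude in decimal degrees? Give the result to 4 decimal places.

79.1313°S

79° + 7.88′/60 = 79 + 0.13133 = 79.1313°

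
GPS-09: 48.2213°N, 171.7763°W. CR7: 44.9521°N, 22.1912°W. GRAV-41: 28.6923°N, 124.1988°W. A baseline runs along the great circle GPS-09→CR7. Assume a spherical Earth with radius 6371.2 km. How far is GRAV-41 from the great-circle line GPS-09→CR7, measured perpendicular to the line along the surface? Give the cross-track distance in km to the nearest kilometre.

δ₁₃ = central angle GPS-09→GRAV-41 = 0.719267 rad  (haversine)
θ₁₃ = bearing GPS-09→GRAV-41 = 100.620°,  θ₁₂ = bearing GPS-09→CR7 = 21.155°
dₓₜ = R·arcsin(sin δ₁₃ · sin(θ₁₃ − θ₁₂)) = 6371.2·arcsin(0.65883·sin(79.464°)) = 4489.124 km
|dₓₜ| = 4489.124 km

4489 km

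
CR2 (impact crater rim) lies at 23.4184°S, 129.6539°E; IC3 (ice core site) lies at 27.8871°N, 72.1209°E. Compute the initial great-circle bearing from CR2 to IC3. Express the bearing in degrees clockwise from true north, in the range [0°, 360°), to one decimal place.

309.6°

Δλ = -57.5330°
y = sin Δλ · cos φ₂ = -0.745723
x = cos φ₁ sin φ₂ − sin φ₁ cos φ₂ cos Δλ = 0.617779
θ = atan2(y, x) = -50.3606° → 309.6394° (mod 360°)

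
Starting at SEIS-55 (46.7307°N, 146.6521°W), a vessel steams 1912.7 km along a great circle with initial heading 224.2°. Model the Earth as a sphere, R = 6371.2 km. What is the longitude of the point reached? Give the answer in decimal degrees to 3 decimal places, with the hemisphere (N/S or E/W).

δ = d/R = 1912.7/6371.2 = 0.300210 rad
φ₂ = arcsin(sin φ₁ cos δ + cos φ₁ sin δ cos θ)
   = arcsin(0.72814·0.95527 + 0.68543·0.29572·-0.71691) = 33.38478°
λ₂ = λ₁ + atan2(sin θ sin δ cos φ₁, cos δ − sin φ₁ sin φ₂) = -160.94670°

160.947°W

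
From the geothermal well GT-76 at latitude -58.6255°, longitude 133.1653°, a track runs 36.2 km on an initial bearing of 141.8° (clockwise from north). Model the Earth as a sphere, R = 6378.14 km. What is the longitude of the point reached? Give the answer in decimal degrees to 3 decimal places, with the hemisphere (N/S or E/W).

133.554°E

δ = d/R = 36.2/6378.14 = 0.005676 rad
φ₂ = arcsin(sin φ₁ cos δ + cos φ₁ sin δ cos θ)
   = arcsin(-0.85378·0.99998 + 0.52063·0.00568·-0.78586) = -58.88047°
λ₂ = λ₁ + atan2(sin θ sin δ cos φ₁, cos δ − sin φ₁ sin φ₂) = 133.55441°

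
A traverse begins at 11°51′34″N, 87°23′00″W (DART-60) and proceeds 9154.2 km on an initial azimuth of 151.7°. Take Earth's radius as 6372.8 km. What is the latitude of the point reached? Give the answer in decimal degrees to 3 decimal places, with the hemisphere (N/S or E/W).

55.730°S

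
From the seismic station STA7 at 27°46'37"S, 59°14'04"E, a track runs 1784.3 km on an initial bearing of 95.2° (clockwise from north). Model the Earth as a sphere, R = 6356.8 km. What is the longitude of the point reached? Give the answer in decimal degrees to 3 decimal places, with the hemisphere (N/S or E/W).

STA7: φ = -27.77694°, λ = +59.23444°
δ = d/R = 1784.3/6356.8 = 0.280692 rad
φ₂ = arcsin(sin φ₁ cos δ + cos φ₁ sin δ cos θ)
   = arcsin(-0.46603·0.96086 + 0.88477·0.27702·-0.09063) = -28.03469°
λ₂ = λ₁ + atan2(sin θ sin δ cos φ₁, cos δ − sin φ₁ sin φ₂) = 77.44767°

77.448°E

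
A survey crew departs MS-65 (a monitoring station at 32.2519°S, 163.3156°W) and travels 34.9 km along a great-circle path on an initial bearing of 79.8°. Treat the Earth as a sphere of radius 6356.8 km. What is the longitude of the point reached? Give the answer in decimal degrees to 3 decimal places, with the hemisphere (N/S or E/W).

δ = d/R = 34.9/6356.8 = 0.005490 rad
φ₂ = arcsin(sin φ₁ cos δ + cos φ₁ sin δ cos θ)
   = arcsin(-0.53364·0.99998 + 0.84571·0.00549·0.17708) = -32.19567°
λ₂ = λ₁ + atan2(sin θ sin δ cos φ₁, cos δ − sin φ₁ sin φ₂) = -162.94975°

162.950°W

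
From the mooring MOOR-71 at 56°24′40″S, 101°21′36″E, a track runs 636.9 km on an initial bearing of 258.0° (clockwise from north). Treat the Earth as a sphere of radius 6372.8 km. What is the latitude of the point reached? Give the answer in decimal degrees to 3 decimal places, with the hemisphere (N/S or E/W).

57.177°S

MOOR-71: φ = -56.41111°, λ = +101.36000°
δ = d/R = 636.9/6372.8 = 0.099940 rad
φ₂ = arcsin(sin φ₁ cos δ + cos φ₁ sin δ cos θ)
   = arcsin(-0.83303·0.99501 + 0.55323·0.09977·-0.20791) = -57.17690°
λ₂ = λ₁ + atan2(sin θ sin δ cos φ₁, cos δ − sin φ₁ sin φ₂) = 90.98752°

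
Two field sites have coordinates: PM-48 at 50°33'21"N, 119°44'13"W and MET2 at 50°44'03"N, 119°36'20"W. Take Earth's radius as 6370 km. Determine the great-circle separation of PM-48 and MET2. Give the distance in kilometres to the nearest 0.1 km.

21.9 km

PM-48: φ = +50.55583°, λ = -119.73694°
MET2: φ = +50.73417°, λ = -119.60556°
Δφ = 0.1783°,  Δλ = 0.1314°
a = sin²(Δφ/2) + cos φ₁ cos φ₂ sin²(Δλ/2) = 0.000003
c = 2·arcsin(√a) = 0.003435 rad = 0.1968°
d = R·c = 6370 × 0.003435 = 21.9 km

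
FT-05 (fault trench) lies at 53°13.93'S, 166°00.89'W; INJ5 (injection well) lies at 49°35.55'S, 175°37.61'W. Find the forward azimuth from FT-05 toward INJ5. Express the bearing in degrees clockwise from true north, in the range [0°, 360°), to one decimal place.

FT-05: φ = -53.23217°, λ = -166.01483°
INJ5: φ = -49.59250°, λ = -175.62683°
Δλ = -9.6120°
y = sin Δλ · cos φ₂ = -0.108237
x = cos φ₁ sin φ₂ − sin φ₁ cos φ₂ cos Δλ = 0.056191
θ = atan2(y, x) = -62.5637° → 297.4363° (mod 360°)

297.4°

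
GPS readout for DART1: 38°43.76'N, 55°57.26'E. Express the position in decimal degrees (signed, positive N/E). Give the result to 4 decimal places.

lat: 38.7293° N → +38.7293°
lon: 55.9543° E → +55.9543°

+38.7293°, +55.9543°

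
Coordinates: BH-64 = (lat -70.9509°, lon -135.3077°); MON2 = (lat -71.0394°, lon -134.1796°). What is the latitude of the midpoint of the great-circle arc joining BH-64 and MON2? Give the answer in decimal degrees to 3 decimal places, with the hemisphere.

70.996°S

Bx = cos φ₂ cos Δλ = 0.324855,  By = cos φ₂ sin Δλ = 0.006397
φₘ = atan2(sin φ₁ + sin φ₂, √((cos φ₁ + Bx)² + By²)) = -70.99600°
λₘ = λ₁ + atan2(By, cos φ₁ + Bx) = -134.74491°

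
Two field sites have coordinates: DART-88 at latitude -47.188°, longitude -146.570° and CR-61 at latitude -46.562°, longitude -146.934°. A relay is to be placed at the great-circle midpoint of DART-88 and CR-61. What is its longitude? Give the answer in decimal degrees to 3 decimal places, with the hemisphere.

146.753°W

Bx = cos φ₂ cos Δλ = 0.687555,  By = cos φ₂ sin Δλ = -0.004368
φₘ = atan2(sin φ₁ + sin φ₂, √((cos φ₁ + Bx)² + By²)) = -46.87514°
λₘ = λ₁ + atan2(By, cos φ₁ + Bx) = -146.75306°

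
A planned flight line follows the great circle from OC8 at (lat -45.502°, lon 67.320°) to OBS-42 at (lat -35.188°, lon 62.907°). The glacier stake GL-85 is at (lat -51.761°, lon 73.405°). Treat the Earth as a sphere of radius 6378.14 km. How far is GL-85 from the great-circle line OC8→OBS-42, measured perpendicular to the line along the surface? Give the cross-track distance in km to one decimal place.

δ₁₃ = central angle OC8→GL-85 = 0.129744 rad  (haversine)
θ₁₃ = bearing OC8→GL-85 = 149.528°,  θ₁₂ = bearing OC8→OBS-42 = 340.473°
dₓₜ = R·arcsin(sin δ₁₃ · sin(θ₁₃ − θ₁₂)) = 6378.14·arcsin(0.12938·sin(-190.945°)) = 156.688 km
|dₓₜ| = 156.688 km

156.7 km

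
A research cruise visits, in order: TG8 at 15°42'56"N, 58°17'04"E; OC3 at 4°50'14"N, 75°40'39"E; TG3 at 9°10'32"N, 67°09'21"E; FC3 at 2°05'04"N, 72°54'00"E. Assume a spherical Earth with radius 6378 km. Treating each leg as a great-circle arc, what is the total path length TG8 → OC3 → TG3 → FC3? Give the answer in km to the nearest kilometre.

4326 km

TG8: φ = +15.71556°, λ = +58.28444°
OC3: φ = +4.83722°, λ = +75.67750°
TG3: φ = +9.17556°, λ = +67.15583°
FC3: φ = +2.08444°, λ = +72.90000°
TG8→OC3: c = 0.353483 rad, d = 2254.51 km
OC3→TG3: c = 0.165872 rad, d = 1057.93 km
TG3→FC3: c = 0.158929 rad, d = 1013.65 km
Total = 2254.51 + 1057.93 + 1013.65 = 4326.10 km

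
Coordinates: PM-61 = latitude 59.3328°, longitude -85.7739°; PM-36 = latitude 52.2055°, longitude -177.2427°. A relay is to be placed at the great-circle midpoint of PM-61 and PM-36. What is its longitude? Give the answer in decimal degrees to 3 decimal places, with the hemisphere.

Bx = cos φ₂ cos Δλ = -0.015708,  By = cos φ₂ sin Δλ = -0.612630
φₘ = atan2(sin φ₁ + sin φ₂, √((cos φ₁ + Bx)² + By²)) = 64.49935°
λₘ = λ₁ + atan2(By, cos φ₁ + Bx) = -136.87321°

136.873°W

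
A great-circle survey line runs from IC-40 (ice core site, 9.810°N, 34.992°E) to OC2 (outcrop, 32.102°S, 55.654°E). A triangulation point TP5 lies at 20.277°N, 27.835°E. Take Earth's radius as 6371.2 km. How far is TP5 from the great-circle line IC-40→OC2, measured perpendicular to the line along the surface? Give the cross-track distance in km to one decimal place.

196.5 km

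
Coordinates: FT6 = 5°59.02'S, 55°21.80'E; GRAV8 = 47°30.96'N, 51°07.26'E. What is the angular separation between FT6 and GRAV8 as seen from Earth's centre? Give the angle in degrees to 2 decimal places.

53.63°

FT6: φ = -5.98367°, λ = +55.36333°
GRAV8: φ = +47.51600°, λ = +51.12100°
Δφ = 53.4997°,  Δλ = -4.2423°
a = sin²(Δφ/2) + cos φ₁ cos φ₂ sin²(Δλ/2) = 0.203506
c = 2·arcsin(√a) = 0.936033 rad = 53.6307°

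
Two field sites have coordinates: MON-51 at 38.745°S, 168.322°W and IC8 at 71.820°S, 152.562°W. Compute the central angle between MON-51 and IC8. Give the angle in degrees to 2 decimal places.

34.02°

Δφ = -33.0750°,  Δλ = 15.7600°
a = sin²(Δφ/2) + cos φ₁ cos φ₂ sin²(Δλ/2) = 0.085595
c = 2·arcsin(√a) = 0.593820 rad = 34.0234°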